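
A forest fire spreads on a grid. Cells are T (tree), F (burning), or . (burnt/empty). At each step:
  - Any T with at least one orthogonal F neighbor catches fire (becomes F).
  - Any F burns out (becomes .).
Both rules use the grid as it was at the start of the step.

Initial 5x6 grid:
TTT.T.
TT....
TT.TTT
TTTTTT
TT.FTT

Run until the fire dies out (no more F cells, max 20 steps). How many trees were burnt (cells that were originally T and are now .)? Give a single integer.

Answer: 20

Derivation:
Step 1: +2 fires, +1 burnt (F count now 2)
Step 2: +4 fires, +2 burnt (F count now 4)
Step 3: +3 fires, +4 burnt (F count now 3)
Step 4: +4 fires, +3 burnt (F count now 4)
Step 5: +3 fires, +4 burnt (F count now 3)
Step 6: +2 fires, +3 burnt (F count now 2)
Step 7: +2 fires, +2 burnt (F count now 2)
Step 8: +0 fires, +2 burnt (F count now 0)
Fire out after step 8
Initially T: 21, now '.': 29
Total burnt (originally-T cells now '.'): 20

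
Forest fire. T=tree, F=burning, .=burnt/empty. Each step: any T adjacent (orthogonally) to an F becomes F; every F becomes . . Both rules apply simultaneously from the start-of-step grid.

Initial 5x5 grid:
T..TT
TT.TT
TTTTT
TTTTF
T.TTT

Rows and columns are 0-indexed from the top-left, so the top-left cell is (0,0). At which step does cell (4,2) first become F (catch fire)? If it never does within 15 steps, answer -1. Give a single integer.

Step 1: cell (4,2)='T' (+3 fires, +1 burnt)
Step 2: cell (4,2)='T' (+4 fires, +3 burnt)
Step 3: cell (4,2)='F' (+5 fires, +4 burnt)
  -> target ignites at step 3
Step 4: cell (4,2)='.' (+3 fires, +5 burnt)
Step 5: cell (4,2)='.' (+3 fires, +3 burnt)
Step 6: cell (4,2)='.' (+1 fires, +3 burnt)
Step 7: cell (4,2)='.' (+1 fires, +1 burnt)
Step 8: cell (4,2)='.' (+0 fires, +1 burnt)
  fire out at step 8

3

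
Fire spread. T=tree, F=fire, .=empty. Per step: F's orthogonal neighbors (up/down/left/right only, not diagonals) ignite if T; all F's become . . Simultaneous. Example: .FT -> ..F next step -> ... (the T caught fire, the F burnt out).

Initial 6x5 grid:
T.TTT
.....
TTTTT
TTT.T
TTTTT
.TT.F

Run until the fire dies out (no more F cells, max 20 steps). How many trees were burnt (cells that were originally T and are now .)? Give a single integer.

Step 1: +1 fires, +1 burnt (F count now 1)
Step 2: +2 fires, +1 burnt (F count now 2)
Step 3: +2 fires, +2 burnt (F count now 2)
Step 4: +4 fires, +2 burnt (F count now 4)
Step 5: +4 fires, +4 burnt (F count now 4)
Step 6: +2 fires, +4 burnt (F count now 2)
Step 7: +1 fires, +2 burnt (F count now 1)
Step 8: +0 fires, +1 burnt (F count now 0)
Fire out after step 8
Initially T: 20, now '.': 26
Total burnt (originally-T cells now '.'): 16

Answer: 16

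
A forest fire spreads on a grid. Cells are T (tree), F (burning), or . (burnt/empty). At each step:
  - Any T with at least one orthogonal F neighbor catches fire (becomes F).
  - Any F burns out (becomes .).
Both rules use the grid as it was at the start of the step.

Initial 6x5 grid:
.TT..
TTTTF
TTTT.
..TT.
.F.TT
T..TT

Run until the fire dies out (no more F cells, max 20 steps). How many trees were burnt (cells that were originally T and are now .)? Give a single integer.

Answer: 16

Derivation:
Step 1: +1 fires, +2 burnt (F count now 1)
Step 2: +2 fires, +1 burnt (F count now 2)
Step 3: +4 fires, +2 burnt (F count now 4)
Step 4: +5 fires, +4 burnt (F count now 5)
Step 5: +3 fires, +5 burnt (F count now 3)
Step 6: +1 fires, +3 burnt (F count now 1)
Step 7: +0 fires, +1 burnt (F count now 0)
Fire out after step 7
Initially T: 17, now '.': 29
Total burnt (originally-T cells now '.'): 16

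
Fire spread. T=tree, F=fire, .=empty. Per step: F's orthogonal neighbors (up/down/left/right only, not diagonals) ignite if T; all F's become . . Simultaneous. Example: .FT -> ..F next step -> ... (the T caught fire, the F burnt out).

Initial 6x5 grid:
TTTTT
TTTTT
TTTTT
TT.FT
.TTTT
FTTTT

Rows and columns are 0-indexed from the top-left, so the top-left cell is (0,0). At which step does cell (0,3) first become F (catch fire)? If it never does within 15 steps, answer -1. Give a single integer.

Step 1: cell (0,3)='T' (+4 fires, +2 burnt)
Step 2: cell (0,3)='T' (+8 fires, +4 burnt)
Step 3: cell (0,3)='F' (+6 fires, +8 burnt)
  -> target ignites at step 3
Step 4: cell (0,3)='.' (+5 fires, +6 burnt)
Step 5: cell (0,3)='.' (+2 fires, +5 burnt)
Step 6: cell (0,3)='.' (+1 fires, +2 burnt)
Step 7: cell (0,3)='.' (+0 fires, +1 burnt)
  fire out at step 7

3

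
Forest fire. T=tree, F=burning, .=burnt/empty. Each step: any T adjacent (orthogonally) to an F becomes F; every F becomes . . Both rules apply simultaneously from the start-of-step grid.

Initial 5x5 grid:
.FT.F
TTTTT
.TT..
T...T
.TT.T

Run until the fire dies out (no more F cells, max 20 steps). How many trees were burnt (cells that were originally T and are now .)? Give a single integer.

Step 1: +3 fires, +2 burnt (F count now 3)
Step 2: +4 fires, +3 burnt (F count now 4)
Step 3: +1 fires, +4 burnt (F count now 1)
Step 4: +0 fires, +1 burnt (F count now 0)
Fire out after step 4
Initially T: 13, now '.': 20
Total burnt (originally-T cells now '.'): 8

Answer: 8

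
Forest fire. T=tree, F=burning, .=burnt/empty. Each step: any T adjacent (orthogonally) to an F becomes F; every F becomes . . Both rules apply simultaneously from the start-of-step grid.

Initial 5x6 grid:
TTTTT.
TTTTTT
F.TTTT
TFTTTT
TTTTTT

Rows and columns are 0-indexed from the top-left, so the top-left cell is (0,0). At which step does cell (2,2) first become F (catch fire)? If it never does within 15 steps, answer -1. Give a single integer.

Step 1: cell (2,2)='T' (+4 fires, +2 burnt)
Step 2: cell (2,2)='F' (+6 fires, +4 burnt)
  -> target ignites at step 2
Step 3: cell (2,2)='.' (+5 fires, +6 burnt)
Step 4: cell (2,2)='.' (+5 fires, +5 burnt)
Step 5: cell (2,2)='.' (+4 fires, +5 burnt)
Step 6: cell (2,2)='.' (+2 fires, +4 burnt)
Step 7: cell (2,2)='.' (+0 fires, +2 burnt)
  fire out at step 7

2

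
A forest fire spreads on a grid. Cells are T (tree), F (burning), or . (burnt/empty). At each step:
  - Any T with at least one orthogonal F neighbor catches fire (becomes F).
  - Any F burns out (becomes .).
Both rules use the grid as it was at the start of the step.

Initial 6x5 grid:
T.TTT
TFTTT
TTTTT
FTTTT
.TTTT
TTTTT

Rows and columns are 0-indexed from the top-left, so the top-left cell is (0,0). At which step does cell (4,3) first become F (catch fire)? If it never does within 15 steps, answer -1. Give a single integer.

Step 1: cell (4,3)='T' (+5 fires, +2 burnt)
Step 2: cell (4,3)='T' (+6 fires, +5 burnt)
Step 3: cell (4,3)='T' (+6 fires, +6 burnt)
Step 4: cell (4,3)='F' (+6 fires, +6 burnt)
  -> target ignites at step 4
Step 5: cell (4,3)='.' (+2 fires, +6 burnt)
Step 6: cell (4,3)='.' (+1 fires, +2 burnt)
Step 7: cell (4,3)='.' (+0 fires, +1 burnt)
  fire out at step 7

4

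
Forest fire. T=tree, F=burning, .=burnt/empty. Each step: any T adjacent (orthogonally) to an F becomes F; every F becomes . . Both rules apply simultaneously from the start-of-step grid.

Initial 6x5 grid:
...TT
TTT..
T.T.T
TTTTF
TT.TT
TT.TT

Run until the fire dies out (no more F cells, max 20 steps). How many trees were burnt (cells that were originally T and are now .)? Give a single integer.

Step 1: +3 fires, +1 burnt (F count now 3)
Step 2: +3 fires, +3 burnt (F count now 3)
Step 3: +3 fires, +3 burnt (F count now 3)
Step 4: +3 fires, +3 burnt (F count now 3)
Step 5: +4 fires, +3 burnt (F count now 4)
Step 6: +2 fires, +4 burnt (F count now 2)
Step 7: +0 fires, +2 burnt (F count now 0)
Fire out after step 7
Initially T: 20, now '.': 28
Total burnt (originally-T cells now '.'): 18

Answer: 18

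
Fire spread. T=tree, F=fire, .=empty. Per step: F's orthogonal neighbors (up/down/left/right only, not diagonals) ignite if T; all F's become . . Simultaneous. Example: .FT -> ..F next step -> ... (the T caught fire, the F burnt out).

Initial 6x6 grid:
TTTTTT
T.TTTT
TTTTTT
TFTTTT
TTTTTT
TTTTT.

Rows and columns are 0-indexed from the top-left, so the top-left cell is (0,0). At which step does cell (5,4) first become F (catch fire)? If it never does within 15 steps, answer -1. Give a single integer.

Step 1: cell (5,4)='T' (+4 fires, +1 burnt)
Step 2: cell (5,4)='T' (+6 fires, +4 burnt)
Step 3: cell (5,4)='T' (+7 fires, +6 burnt)
Step 4: cell (5,4)='T' (+7 fires, +7 burnt)
Step 5: cell (5,4)='F' (+6 fires, +7 burnt)
  -> target ignites at step 5
Step 6: cell (5,4)='.' (+2 fires, +6 burnt)
Step 7: cell (5,4)='.' (+1 fires, +2 burnt)
Step 8: cell (5,4)='.' (+0 fires, +1 burnt)
  fire out at step 8

5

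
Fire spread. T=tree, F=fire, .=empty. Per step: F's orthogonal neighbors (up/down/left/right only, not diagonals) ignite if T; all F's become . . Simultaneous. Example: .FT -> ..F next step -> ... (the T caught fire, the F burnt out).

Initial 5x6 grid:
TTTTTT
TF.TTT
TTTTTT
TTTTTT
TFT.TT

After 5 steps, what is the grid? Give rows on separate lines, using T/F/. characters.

Step 1: 6 trees catch fire, 2 burn out
  TFTTTT
  F..TTT
  TFTTTT
  TFTTTT
  F.F.TT
Step 2: 6 trees catch fire, 6 burn out
  F.FTTT
  ...TTT
  F.FTTT
  F.FTTT
  ....TT
Step 3: 3 trees catch fire, 6 burn out
  ...FTT
  ...TTT
  ...FTT
  ...FTT
  ....TT
Step 4: 4 trees catch fire, 3 burn out
  ....FT
  ...FTT
  ....FT
  ....FT
  ....TT
Step 5: 5 trees catch fire, 4 burn out
  .....F
  ....FT
  .....F
  .....F
  ....FT

.....F
....FT
.....F
.....F
....FT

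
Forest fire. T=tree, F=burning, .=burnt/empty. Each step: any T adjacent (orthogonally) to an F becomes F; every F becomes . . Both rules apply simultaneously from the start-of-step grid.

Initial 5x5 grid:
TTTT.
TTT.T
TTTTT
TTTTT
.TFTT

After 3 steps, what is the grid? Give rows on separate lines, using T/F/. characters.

Step 1: 3 trees catch fire, 1 burn out
  TTTT.
  TTT.T
  TTTTT
  TTFTT
  .F.FT
Step 2: 4 trees catch fire, 3 burn out
  TTTT.
  TTT.T
  TTFTT
  TF.FT
  ....F
Step 3: 5 trees catch fire, 4 burn out
  TTTT.
  TTF.T
  TF.FT
  F...F
  .....

TTTT.
TTF.T
TF.FT
F...F
.....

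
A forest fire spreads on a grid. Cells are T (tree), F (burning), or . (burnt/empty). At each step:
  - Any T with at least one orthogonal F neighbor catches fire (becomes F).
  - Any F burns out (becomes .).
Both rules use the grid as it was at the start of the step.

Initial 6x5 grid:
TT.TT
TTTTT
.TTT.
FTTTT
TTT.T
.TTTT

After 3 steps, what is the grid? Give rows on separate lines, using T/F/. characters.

Step 1: 2 trees catch fire, 1 burn out
  TT.TT
  TTTTT
  .TTT.
  .FTTT
  FTT.T
  .TTTT
Step 2: 3 trees catch fire, 2 burn out
  TT.TT
  TTTTT
  .FTT.
  ..FTT
  .FT.T
  .TTTT
Step 3: 5 trees catch fire, 3 burn out
  TT.TT
  TFTTT
  ..FT.
  ...FT
  ..F.T
  .FTTT

TT.TT
TFTTT
..FT.
...FT
..F.T
.FTTT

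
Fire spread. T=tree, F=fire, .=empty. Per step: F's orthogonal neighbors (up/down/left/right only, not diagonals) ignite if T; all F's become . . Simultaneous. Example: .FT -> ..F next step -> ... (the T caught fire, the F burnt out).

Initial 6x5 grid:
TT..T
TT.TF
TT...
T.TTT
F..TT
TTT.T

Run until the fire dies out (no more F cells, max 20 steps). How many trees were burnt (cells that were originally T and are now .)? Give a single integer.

Step 1: +4 fires, +2 burnt (F count now 4)
Step 2: +2 fires, +4 burnt (F count now 2)
Step 3: +3 fires, +2 burnt (F count now 3)
Step 4: +2 fires, +3 burnt (F count now 2)
Step 5: +1 fires, +2 burnt (F count now 1)
Step 6: +0 fires, +1 burnt (F count now 0)
Fire out after step 6
Initially T: 18, now '.': 24
Total burnt (originally-T cells now '.'): 12

Answer: 12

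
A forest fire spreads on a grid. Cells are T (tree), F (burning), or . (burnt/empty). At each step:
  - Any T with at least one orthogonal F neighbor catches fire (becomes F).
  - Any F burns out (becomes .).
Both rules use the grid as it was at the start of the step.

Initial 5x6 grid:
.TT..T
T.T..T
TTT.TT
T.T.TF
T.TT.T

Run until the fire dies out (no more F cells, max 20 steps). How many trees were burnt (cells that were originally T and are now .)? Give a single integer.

Answer: 6

Derivation:
Step 1: +3 fires, +1 burnt (F count now 3)
Step 2: +2 fires, +3 burnt (F count now 2)
Step 3: +1 fires, +2 burnt (F count now 1)
Step 4: +0 fires, +1 burnt (F count now 0)
Fire out after step 4
Initially T: 18, now '.': 18
Total burnt (originally-T cells now '.'): 6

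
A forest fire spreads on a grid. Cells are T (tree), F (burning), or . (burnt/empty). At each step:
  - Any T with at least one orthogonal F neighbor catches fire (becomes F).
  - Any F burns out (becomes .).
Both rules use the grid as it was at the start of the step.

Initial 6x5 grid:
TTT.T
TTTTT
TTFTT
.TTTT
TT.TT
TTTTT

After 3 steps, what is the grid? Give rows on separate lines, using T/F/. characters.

Step 1: 4 trees catch fire, 1 burn out
  TTT.T
  TTFTT
  TF.FT
  .TFTT
  TT.TT
  TTTTT
Step 2: 7 trees catch fire, 4 burn out
  TTF.T
  TF.FT
  F...F
  .F.FT
  TT.TT
  TTTTT
Step 3: 6 trees catch fire, 7 burn out
  TF..T
  F...F
  .....
  ....F
  TF.FT
  TTTTT

TF..T
F...F
.....
....F
TF.FT
TTTTT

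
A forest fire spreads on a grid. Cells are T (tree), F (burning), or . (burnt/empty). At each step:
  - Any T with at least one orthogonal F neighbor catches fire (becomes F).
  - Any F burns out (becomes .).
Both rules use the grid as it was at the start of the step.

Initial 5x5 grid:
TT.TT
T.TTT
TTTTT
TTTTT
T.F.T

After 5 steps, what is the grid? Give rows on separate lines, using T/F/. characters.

Step 1: 1 trees catch fire, 1 burn out
  TT.TT
  T.TTT
  TTTTT
  TTFTT
  T...T
Step 2: 3 trees catch fire, 1 burn out
  TT.TT
  T.TTT
  TTFTT
  TF.FT
  T...T
Step 3: 5 trees catch fire, 3 burn out
  TT.TT
  T.FTT
  TF.FT
  F...F
  T...T
Step 4: 5 trees catch fire, 5 burn out
  TT.TT
  T..FT
  F...F
  .....
  F...F
Step 5: 3 trees catch fire, 5 burn out
  TT.FT
  F...F
  .....
  .....
  .....

TT.FT
F...F
.....
.....
.....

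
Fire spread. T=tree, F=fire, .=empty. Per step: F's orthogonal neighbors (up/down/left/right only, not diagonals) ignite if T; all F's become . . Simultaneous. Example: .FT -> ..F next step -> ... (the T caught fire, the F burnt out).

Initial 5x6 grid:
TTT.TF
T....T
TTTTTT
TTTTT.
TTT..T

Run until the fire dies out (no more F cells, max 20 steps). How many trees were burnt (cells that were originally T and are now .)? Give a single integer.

Step 1: +2 fires, +1 burnt (F count now 2)
Step 2: +1 fires, +2 burnt (F count now 1)
Step 3: +1 fires, +1 burnt (F count now 1)
Step 4: +2 fires, +1 burnt (F count now 2)
Step 5: +2 fires, +2 burnt (F count now 2)
Step 6: +2 fires, +2 burnt (F count now 2)
Step 7: +3 fires, +2 burnt (F count now 3)
Step 8: +3 fires, +3 burnt (F count now 3)
Step 9: +2 fires, +3 burnt (F count now 2)
Step 10: +1 fires, +2 burnt (F count now 1)
Step 11: +1 fires, +1 burnt (F count now 1)
Step 12: +0 fires, +1 burnt (F count now 0)
Fire out after step 12
Initially T: 21, now '.': 29
Total burnt (originally-T cells now '.'): 20

Answer: 20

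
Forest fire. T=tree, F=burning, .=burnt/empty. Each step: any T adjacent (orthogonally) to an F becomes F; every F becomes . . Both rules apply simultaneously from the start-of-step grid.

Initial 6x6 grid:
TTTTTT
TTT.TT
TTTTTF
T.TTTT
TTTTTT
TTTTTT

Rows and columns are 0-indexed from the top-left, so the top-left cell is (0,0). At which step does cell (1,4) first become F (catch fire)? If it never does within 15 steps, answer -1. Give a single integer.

Step 1: cell (1,4)='T' (+3 fires, +1 burnt)
Step 2: cell (1,4)='F' (+5 fires, +3 burnt)
  -> target ignites at step 2
Step 3: cell (1,4)='.' (+5 fires, +5 burnt)
Step 4: cell (1,4)='.' (+6 fires, +5 burnt)
Step 5: cell (1,4)='.' (+5 fires, +6 burnt)
Step 6: cell (1,4)='.' (+5 fires, +5 burnt)
Step 7: cell (1,4)='.' (+3 fires, +5 burnt)
Step 8: cell (1,4)='.' (+1 fires, +3 burnt)
Step 9: cell (1,4)='.' (+0 fires, +1 burnt)
  fire out at step 9

2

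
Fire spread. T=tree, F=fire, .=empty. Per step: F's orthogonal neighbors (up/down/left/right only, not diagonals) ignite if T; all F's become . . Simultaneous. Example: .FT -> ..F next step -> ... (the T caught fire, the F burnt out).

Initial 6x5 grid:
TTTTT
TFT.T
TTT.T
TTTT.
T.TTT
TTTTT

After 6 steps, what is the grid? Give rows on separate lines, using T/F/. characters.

Step 1: 4 trees catch fire, 1 burn out
  TFTTT
  F.F.T
  TFT.T
  TTTT.
  T.TTT
  TTTTT
Step 2: 5 trees catch fire, 4 burn out
  F.FTT
  ....T
  F.F.T
  TFTT.
  T.TTT
  TTTTT
Step 3: 3 trees catch fire, 5 burn out
  ...FT
  ....T
  ....T
  F.FT.
  T.TTT
  TTTTT
Step 4: 4 trees catch fire, 3 burn out
  ....F
  ....T
  ....T
  ...F.
  F.FTT
  TTTTT
Step 5: 4 trees catch fire, 4 burn out
  .....
  ....F
  ....T
  .....
  ...FT
  FTFTT
Step 6: 4 trees catch fire, 4 burn out
  .....
  .....
  ....F
  .....
  ....F
  .F.FT

.....
.....
....F
.....
....F
.F.FT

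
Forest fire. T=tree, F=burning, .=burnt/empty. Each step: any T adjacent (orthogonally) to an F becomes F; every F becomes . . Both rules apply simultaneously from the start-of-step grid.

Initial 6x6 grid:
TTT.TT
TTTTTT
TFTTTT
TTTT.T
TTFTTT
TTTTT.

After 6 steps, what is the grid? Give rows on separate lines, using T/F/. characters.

Step 1: 8 trees catch fire, 2 burn out
  TTT.TT
  TFTTTT
  F.FTTT
  TFFT.T
  TF.FTT
  TTFTT.
Step 2: 10 trees catch fire, 8 burn out
  TFT.TT
  F.FTTT
  ...FTT
  F..F.T
  F...FT
  TF.FT.
Step 3: 7 trees catch fire, 10 burn out
  F.F.TT
  ...FTT
  ....FT
  .....T
  .....F
  F...F.
Step 4: 3 trees catch fire, 7 burn out
  ....TT
  ....FT
  .....F
  .....F
  ......
  ......
Step 5: 2 trees catch fire, 3 burn out
  ....FT
  .....F
  ......
  ......
  ......
  ......
Step 6: 1 trees catch fire, 2 burn out
  .....F
  ......
  ......
  ......
  ......
  ......

.....F
......
......
......
......
......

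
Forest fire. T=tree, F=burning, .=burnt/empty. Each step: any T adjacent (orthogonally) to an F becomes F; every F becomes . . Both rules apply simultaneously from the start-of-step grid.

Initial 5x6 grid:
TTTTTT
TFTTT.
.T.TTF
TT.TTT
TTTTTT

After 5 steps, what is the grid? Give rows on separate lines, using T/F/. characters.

Step 1: 6 trees catch fire, 2 burn out
  TFTTTT
  F.FTT.
  .F.TF.
  TT.TTF
  TTTTTT
Step 2: 8 trees catch fire, 6 burn out
  F.FTTT
  ...FF.
  ...F..
  TF.TF.
  TTTTTF
Step 3: 6 trees catch fire, 8 burn out
  ...FFT
  ......
  ......
  F..F..
  TFTTF.
Step 4: 4 trees catch fire, 6 burn out
  .....F
  ......
  ......
  ......
  F.FF..
Step 5: 0 trees catch fire, 4 burn out
  ......
  ......
  ......
  ......
  ......

......
......
......
......
......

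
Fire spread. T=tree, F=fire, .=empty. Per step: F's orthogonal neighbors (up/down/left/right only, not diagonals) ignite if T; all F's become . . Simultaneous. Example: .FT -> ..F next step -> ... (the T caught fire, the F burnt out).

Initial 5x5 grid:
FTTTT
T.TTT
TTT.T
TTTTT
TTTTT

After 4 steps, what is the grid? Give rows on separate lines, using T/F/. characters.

Step 1: 2 trees catch fire, 1 burn out
  .FTTT
  F.TTT
  TTT.T
  TTTTT
  TTTTT
Step 2: 2 trees catch fire, 2 burn out
  ..FTT
  ..TTT
  FTT.T
  TTTTT
  TTTTT
Step 3: 4 trees catch fire, 2 burn out
  ...FT
  ..FTT
  .FT.T
  FTTTT
  TTTTT
Step 4: 5 trees catch fire, 4 burn out
  ....F
  ...FT
  ..F.T
  .FTTT
  FTTTT

....F
...FT
..F.T
.FTTT
FTTTT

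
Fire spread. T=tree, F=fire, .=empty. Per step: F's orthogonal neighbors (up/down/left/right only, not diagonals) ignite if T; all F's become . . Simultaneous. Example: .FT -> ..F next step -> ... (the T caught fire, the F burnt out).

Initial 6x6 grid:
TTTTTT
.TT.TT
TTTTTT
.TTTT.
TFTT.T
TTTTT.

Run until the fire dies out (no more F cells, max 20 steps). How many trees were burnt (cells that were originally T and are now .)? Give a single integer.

Step 1: +4 fires, +1 burnt (F count now 4)
Step 2: +5 fires, +4 burnt (F count now 5)
Step 3: +5 fires, +5 burnt (F count now 5)
Step 4: +5 fires, +5 burnt (F count now 5)
Step 5: +3 fires, +5 burnt (F count now 3)
Step 6: +3 fires, +3 burnt (F count now 3)
Step 7: +2 fires, +3 burnt (F count now 2)
Step 8: +1 fires, +2 burnt (F count now 1)
Step 9: +0 fires, +1 burnt (F count now 0)
Fire out after step 9
Initially T: 29, now '.': 35
Total burnt (originally-T cells now '.'): 28

Answer: 28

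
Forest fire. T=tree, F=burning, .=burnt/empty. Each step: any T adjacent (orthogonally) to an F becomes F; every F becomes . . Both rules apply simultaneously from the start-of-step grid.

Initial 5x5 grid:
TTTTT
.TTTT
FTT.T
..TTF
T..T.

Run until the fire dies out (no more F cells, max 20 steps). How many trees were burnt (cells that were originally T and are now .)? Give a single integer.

Answer: 15

Derivation:
Step 1: +3 fires, +2 burnt (F count now 3)
Step 2: +5 fires, +3 burnt (F count now 5)
Step 3: +4 fires, +5 burnt (F count now 4)
Step 4: +3 fires, +4 burnt (F count now 3)
Step 5: +0 fires, +3 burnt (F count now 0)
Fire out after step 5
Initially T: 16, now '.': 24
Total burnt (originally-T cells now '.'): 15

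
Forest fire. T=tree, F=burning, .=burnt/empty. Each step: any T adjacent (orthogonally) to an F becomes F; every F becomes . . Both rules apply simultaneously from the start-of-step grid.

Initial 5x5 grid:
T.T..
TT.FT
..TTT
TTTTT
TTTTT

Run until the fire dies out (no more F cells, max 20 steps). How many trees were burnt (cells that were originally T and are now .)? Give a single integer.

Step 1: +2 fires, +1 burnt (F count now 2)
Step 2: +3 fires, +2 burnt (F count now 3)
Step 3: +3 fires, +3 burnt (F count now 3)
Step 4: +3 fires, +3 burnt (F count now 3)
Step 5: +2 fires, +3 burnt (F count now 2)
Step 6: +1 fires, +2 burnt (F count now 1)
Step 7: +0 fires, +1 burnt (F count now 0)
Fire out after step 7
Initially T: 18, now '.': 21
Total burnt (originally-T cells now '.'): 14

Answer: 14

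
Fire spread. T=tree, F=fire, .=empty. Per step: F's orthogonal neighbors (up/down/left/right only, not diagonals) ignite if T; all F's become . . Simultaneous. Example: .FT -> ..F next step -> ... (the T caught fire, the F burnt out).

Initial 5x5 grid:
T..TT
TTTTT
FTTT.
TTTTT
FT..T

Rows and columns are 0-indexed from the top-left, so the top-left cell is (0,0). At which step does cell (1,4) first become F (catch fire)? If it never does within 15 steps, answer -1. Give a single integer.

Step 1: cell (1,4)='T' (+4 fires, +2 burnt)
Step 2: cell (1,4)='T' (+4 fires, +4 burnt)
Step 3: cell (1,4)='T' (+3 fires, +4 burnt)
Step 4: cell (1,4)='T' (+2 fires, +3 burnt)
Step 5: cell (1,4)='F' (+3 fires, +2 burnt)
  -> target ignites at step 5
Step 6: cell (1,4)='.' (+2 fires, +3 burnt)
Step 7: cell (1,4)='.' (+0 fires, +2 burnt)
  fire out at step 7

5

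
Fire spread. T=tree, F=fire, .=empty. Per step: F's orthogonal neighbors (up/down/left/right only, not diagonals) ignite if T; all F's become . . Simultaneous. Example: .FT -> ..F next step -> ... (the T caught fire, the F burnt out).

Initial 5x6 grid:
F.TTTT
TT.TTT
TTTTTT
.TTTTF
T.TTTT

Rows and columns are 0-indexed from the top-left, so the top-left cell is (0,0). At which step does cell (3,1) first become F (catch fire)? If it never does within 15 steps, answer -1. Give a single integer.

Step 1: cell (3,1)='T' (+4 fires, +2 burnt)
Step 2: cell (3,1)='T' (+6 fires, +4 burnt)
Step 3: cell (3,1)='T' (+6 fires, +6 burnt)
Step 4: cell (3,1)='F' (+5 fires, +6 burnt)
  -> target ignites at step 4
Step 5: cell (3,1)='.' (+1 fires, +5 burnt)
Step 6: cell (3,1)='.' (+1 fires, +1 burnt)
Step 7: cell (3,1)='.' (+0 fires, +1 burnt)
  fire out at step 7

4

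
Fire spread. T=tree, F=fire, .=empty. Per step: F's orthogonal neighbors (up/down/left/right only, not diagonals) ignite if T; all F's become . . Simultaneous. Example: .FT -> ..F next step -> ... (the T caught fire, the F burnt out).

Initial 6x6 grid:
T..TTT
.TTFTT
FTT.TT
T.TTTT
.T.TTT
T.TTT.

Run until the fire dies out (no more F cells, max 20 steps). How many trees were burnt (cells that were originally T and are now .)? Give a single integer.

Step 1: +5 fires, +2 burnt (F count now 5)
Step 2: +5 fires, +5 burnt (F count now 5)
Step 3: +4 fires, +5 burnt (F count now 4)
Step 4: +3 fires, +4 burnt (F count now 3)
Step 5: +3 fires, +3 burnt (F count now 3)
Step 6: +1 fires, +3 burnt (F count now 1)
Step 7: +1 fires, +1 burnt (F count now 1)
Step 8: +0 fires, +1 burnt (F count now 0)
Fire out after step 8
Initially T: 25, now '.': 33
Total burnt (originally-T cells now '.'): 22

Answer: 22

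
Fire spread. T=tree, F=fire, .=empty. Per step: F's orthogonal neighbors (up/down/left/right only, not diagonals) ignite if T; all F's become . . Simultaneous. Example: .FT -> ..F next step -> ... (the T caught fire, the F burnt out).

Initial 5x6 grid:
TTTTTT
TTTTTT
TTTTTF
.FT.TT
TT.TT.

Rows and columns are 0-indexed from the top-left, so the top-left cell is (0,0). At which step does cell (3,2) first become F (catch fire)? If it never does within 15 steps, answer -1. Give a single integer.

Step 1: cell (3,2)='F' (+6 fires, +2 burnt)
  -> target ignites at step 1
Step 2: cell (3,2)='.' (+8 fires, +6 burnt)
Step 3: cell (3,2)='.' (+6 fires, +8 burnt)
Step 4: cell (3,2)='.' (+4 fires, +6 burnt)
Step 5: cell (3,2)='.' (+0 fires, +4 burnt)
  fire out at step 5

1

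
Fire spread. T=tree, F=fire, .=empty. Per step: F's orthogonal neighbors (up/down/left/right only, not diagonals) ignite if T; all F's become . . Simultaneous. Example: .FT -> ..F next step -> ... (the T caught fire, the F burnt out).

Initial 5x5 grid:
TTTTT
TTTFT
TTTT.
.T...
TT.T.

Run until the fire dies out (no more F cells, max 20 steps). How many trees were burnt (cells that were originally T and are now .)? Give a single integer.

Answer: 16

Derivation:
Step 1: +4 fires, +1 burnt (F count now 4)
Step 2: +4 fires, +4 burnt (F count now 4)
Step 3: +3 fires, +4 burnt (F count now 3)
Step 4: +3 fires, +3 burnt (F count now 3)
Step 5: +1 fires, +3 burnt (F count now 1)
Step 6: +1 fires, +1 burnt (F count now 1)
Step 7: +0 fires, +1 burnt (F count now 0)
Fire out after step 7
Initially T: 17, now '.': 24
Total burnt (originally-T cells now '.'): 16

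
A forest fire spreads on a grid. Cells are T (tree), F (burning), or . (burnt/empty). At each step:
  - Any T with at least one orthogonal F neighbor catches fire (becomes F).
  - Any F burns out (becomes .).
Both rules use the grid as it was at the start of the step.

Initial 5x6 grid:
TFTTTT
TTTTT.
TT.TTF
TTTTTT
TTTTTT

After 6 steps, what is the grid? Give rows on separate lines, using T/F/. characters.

Step 1: 5 trees catch fire, 2 burn out
  F.FTTT
  TFTTT.
  TT.TF.
  TTTTTF
  TTTTTT
Step 2: 8 trees catch fire, 5 burn out
  ...FTT
  F.FTF.
  TF.F..
  TTTTF.
  TTTTTF
Step 3: 6 trees catch fire, 8 burn out
  ....FT
  ...F..
  F.....
  TFTF..
  TTTTF.
Step 4: 5 trees catch fire, 6 burn out
  .....F
  ......
  ......
  F.F...
  TFTF..
Step 5: 2 trees catch fire, 5 burn out
  ......
  ......
  ......
  ......
  F.F...
Step 6: 0 trees catch fire, 2 burn out
  ......
  ......
  ......
  ......
  ......

......
......
......
......
......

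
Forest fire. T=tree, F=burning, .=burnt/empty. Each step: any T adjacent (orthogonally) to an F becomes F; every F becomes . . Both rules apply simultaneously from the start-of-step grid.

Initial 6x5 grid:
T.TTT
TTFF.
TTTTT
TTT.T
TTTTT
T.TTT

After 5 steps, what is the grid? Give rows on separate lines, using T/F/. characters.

Step 1: 5 trees catch fire, 2 burn out
  T.FFT
  TF...
  TTFFT
  TTT.T
  TTTTT
  T.TTT
Step 2: 5 trees catch fire, 5 burn out
  T...F
  F....
  TF..F
  TTF.T
  TTTTT
  T.TTT
Step 3: 5 trees catch fire, 5 burn out
  F....
  .....
  F....
  TF..F
  TTFTT
  T.TTT
Step 4: 5 trees catch fire, 5 burn out
  .....
  .....
  .....
  F....
  TF.FF
  T.FTT
Step 5: 3 trees catch fire, 5 burn out
  .....
  .....
  .....
  .....
  F....
  T..FF

.....
.....
.....
.....
F....
T..FF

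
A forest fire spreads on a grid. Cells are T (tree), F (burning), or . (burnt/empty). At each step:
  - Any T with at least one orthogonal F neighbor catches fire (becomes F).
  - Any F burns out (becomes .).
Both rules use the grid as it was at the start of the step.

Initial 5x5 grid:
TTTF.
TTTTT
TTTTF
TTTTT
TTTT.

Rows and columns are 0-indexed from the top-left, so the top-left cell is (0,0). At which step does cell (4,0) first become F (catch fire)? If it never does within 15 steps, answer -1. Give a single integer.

Step 1: cell (4,0)='T' (+5 fires, +2 burnt)
Step 2: cell (4,0)='T' (+4 fires, +5 burnt)
Step 3: cell (4,0)='T' (+5 fires, +4 burnt)
Step 4: cell (4,0)='T' (+4 fires, +5 burnt)
Step 5: cell (4,0)='T' (+2 fires, +4 burnt)
Step 6: cell (4,0)='F' (+1 fires, +2 burnt)
  -> target ignites at step 6
Step 7: cell (4,0)='.' (+0 fires, +1 burnt)
  fire out at step 7

6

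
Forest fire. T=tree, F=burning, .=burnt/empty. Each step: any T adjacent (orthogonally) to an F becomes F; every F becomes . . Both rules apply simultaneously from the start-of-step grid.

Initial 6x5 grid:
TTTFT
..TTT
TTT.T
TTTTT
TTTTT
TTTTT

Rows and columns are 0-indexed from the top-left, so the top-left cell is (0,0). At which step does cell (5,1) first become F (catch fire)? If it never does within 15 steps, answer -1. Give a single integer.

Step 1: cell (5,1)='T' (+3 fires, +1 burnt)
Step 2: cell (5,1)='T' (+3 fires, +3 burnt)
Step 3: cell (5,1)='T' (+3 fires, +3 burnt)
Step 4: cell (5,1)='T' (+3 fires, +3 burnt)
Step 5: cell (5,1)='T' (+5 fires, +3 burnt)
Step 6: cell (5,1)='T' (+5 fires, +5 burnt)
Step 7: cell (5,1)='F' (+3 fires, +5 burnt)
  -> target ignites at step 7
Step 8: cell (5,1)='.' (+1 fires, +3 burnt)
Step 9: cell (5,1)='.' (+0 fires, +1 burnt)
  fire out at step 9

7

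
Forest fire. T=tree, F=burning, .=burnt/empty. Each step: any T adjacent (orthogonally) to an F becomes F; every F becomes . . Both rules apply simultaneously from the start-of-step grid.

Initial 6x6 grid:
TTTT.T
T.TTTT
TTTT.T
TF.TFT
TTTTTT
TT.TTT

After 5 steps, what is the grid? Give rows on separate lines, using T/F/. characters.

Step 1: 6 trees catch fire, 2 burn out
  TTTT.T
  T.TTTT
  TFTT.T
  F..F.F
  TFTTFT
  TT.TTT
Step 2: 10 trees catch fire, 6 burn out
  TTTT.T
  T.TTTT
  F.FF.F
  ......
  F.FF.F
  TF.TFT
Step 3: 7 trees catch fire, 10 burn out
  TTTT.T
  F.FFTF
  ......
  ......
  ......
  F..F.F
Step 4: 5 trees catch fire, 7 burn out
  FTFF.F
  ....F.
  ......
  ......
  ......
  ......
Step 5: 1 trees catch fire, 5 burn out
  .F....
  ......
  ......
  ......
  ......
  ......

.F....
......
......
......
......
......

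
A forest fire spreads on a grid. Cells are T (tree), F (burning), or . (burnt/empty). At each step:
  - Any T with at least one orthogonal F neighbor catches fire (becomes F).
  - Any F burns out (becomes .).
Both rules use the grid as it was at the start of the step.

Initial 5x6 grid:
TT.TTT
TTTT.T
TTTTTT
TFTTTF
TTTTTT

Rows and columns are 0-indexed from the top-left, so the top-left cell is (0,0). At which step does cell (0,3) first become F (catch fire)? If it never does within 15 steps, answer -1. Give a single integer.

Step 1: cell (0,3)='T' (+7 fires, +2 burnt)
Step 2: cell (0,3)='T' (+9 fires, +7 burnt)
Step 3: cell (0,3)='T' (+6 fires, +9 burnt)
Step 4: cell (0,3)='T' (+3 fires, +6 burnt)
Step 5: cell (0,3)='F' (+1 fires, +3 burnt)
  -> target ignites at step 5
Step 6: cell (0,3)='.' (+0 fires, +1 burnt)
  fire out at step 6

5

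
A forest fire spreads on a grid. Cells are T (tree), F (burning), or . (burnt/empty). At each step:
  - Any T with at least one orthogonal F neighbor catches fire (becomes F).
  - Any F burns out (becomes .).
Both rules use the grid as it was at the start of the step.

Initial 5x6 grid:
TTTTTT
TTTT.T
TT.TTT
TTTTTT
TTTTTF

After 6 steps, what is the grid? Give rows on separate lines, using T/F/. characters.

Step 1: 2 trees catch fire, 1 burn out
  TTTTTT
  TTTT.T
  TT.TTT
  TTTTTF
  TTTTF.
Step 2: 3 trees catch fire, 2 burn out
  TTTTTT
  TTTT.T
  TT.TTF
  TTTTF.
  TTTF..
Step 3: 4 trees catch fire, 3 burn out
  TTTTTT
  TTTT.F
  TT.TF.
  TTTF..
  TTF...
Step 4: 4 trees catch fire, 4 burn out
  TTTTTF
  TTTT..
  TT.F..
  TTF...
  TF....
Step 5: 4 trees catch fire, 4 burn out
  TTTTF.
  TTTF..
  TT....
  TF....
  F.....
Step 6: 4 trees catch fire, 4 burn out
  TTTF..
  TTF...
  TF....
  F.....
  ......

TTTF..
TTF...
TF....
F.....
......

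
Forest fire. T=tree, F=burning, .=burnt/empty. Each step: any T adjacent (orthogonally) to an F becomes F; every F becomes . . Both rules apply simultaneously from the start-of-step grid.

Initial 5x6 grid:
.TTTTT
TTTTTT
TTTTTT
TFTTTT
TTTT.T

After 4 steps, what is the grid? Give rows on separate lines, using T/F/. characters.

Step 1: 4 trees catch fire, 1 burn out
  .TTTTT
  TTTTTT
  TFTTTT
  F.FTTT
  TFTT.T
Step 2: 6 trees catch fire, 4 burn out
  .TTTTT
  TFTTTT
  F.FTTT
  ...FTT
  F.FT.T
Step 3: 6 trees catch fire, 6 burn out
  .FTTTT
  F.FTTT
  ...FTT
  ....FT
  ...F.T
Step 4: 4 trees catch fire, 6 burn out
  ..FTTT
  ...FTT
  ....FT
  .....F
  .....T

..FTTT
...FTT
....FT
.....F
.....T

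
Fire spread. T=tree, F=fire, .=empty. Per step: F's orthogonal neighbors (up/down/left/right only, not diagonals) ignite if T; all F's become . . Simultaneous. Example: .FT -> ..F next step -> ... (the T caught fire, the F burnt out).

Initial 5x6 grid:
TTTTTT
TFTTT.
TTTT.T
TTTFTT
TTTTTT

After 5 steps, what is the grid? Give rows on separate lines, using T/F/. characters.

Step 1: 8 trees catch fire, 2 burn out
  TFTTTT
  F.FTT.
  TFTF.T
  TTF.FT
  TTTFTT
Step 2: 9 trees catch fire, 8 burn out
  F.FTTT
  ...FT.
  F.F..T
  TF...F
  TTF.FT
Step 3: 6 trees catch fire, 9 burn out
  ...FTT
  ....F.
  .....F
  F.....
  TF...F
Step 4: 2 trees catch fire, 6 burn out
  ....FT
  ......
  ......
  ......
  F.....
Step 5: 1 trees catch fire, 2 burn out
  .....F
  ......
  ......
  ......
  ......

.....F
......
......
......
......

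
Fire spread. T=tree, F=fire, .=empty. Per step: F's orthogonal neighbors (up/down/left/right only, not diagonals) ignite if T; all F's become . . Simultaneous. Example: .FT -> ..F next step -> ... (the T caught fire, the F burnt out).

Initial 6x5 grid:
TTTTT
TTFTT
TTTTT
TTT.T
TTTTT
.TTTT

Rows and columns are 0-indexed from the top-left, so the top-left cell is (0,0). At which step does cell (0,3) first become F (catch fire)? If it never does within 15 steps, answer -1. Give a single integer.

Step 1: cell (0,3)='T' (+4 fires, +1 burnt)
Step 2: cell (0,3)='F' (+7 fires, +4 burnt)
  -> target ignites at step 2
Step 3: cell (0,3)='.' (+6 fires, +7 burnt)
Step 4: cell (0,3)='.' (+5 fires, +6 burnt)
Step 5: cell (0,3)='.' (+4 fires, +5 burnt)
Step 6: cell (0,3)='.' (+1 fires, +4 burnt)
Step 7: cell (0,3)='.' (+0 fires, +1 burnt)
  fire out at step 7

2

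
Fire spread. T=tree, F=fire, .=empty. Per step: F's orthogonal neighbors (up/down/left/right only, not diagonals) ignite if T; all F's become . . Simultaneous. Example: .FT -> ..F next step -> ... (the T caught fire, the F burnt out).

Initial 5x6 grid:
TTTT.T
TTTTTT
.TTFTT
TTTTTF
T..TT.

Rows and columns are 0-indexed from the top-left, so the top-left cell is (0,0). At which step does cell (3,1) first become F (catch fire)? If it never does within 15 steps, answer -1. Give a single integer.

Step 1: cell (3,1)='T' (+6 fires, +2 burnt)
Step 2: cell (3,1)='T' (+8 fires, +6 burnt)
Step 3: cell (3,1)='F' (+4 fires, +8 burnt)
  -> target ignites at step 3
Step 4: cell (3,1)='.' (+3 fires, +4 burnt)
Step 5: cell (3,1)='.' (+2 fires, +3 burnt)
Step 6: cell (3,1)='.' (+0 fires, +2 burnt)
  fire out at step 6

3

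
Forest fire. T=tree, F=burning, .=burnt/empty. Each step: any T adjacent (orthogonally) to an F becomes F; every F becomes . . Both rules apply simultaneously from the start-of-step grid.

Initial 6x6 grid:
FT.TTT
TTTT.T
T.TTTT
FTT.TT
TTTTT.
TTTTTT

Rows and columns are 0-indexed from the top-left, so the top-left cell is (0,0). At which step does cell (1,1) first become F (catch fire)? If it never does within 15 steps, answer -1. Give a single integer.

Step 1: cell (1,1)='T' (+5 fires, +2 burnt)
Step 2: cell (1,1)='F' (+4 fires, +5 burnt)
  -> target ignites at step 2
Step 3: cell (1,1)='.' (+4 fires, +4 burnt)
Step 4: cell (1,1)='.' (+4 fires, +4 burnt)
Step 5: cell (1,1)='.' (+4 fires, +4 burnt)
Step 6: cell (1,1)='.' (+4 fires, +4 burnt)
Step 7: cell (1,1)='.' (+4 fires, +4 burnt)
Step 8: cell (1,1)='.' (+0 fires, +4 burnt)
  fire out at step 8

2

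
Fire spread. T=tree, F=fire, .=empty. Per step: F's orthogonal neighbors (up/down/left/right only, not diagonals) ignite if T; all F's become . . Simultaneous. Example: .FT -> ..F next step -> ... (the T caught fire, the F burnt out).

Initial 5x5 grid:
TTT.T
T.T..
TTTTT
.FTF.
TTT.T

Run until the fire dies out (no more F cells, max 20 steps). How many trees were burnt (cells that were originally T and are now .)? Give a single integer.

Answer: 14

Derivation:
Step 1: +4 fires, +2 burnt (F count now 4)
Step 2: +5 fires, +4 burnt (F count now 5)
Step 3: +2 fires, +5 burnt (F count now 2)
Step 4: +2 fires, +2 burnt (F count now 2)
Step 5: +1 fires, +2 burnt (F count now 1)
Step 6: +0 fires, +1 burnt (F count now 0)
Fire out after step 6
Initially T: 16, now '.': 23
Total burnt (originally-T cells now '.'): 14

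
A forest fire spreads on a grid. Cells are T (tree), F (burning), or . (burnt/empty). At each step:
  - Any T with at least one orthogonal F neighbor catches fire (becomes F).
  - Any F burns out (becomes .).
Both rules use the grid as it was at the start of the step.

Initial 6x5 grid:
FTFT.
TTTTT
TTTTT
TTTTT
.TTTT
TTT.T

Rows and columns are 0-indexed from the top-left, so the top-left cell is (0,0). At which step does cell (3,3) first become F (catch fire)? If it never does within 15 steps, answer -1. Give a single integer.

Step 1: cell (3,3)='T' (+4 fires, +2 burnt)
Step 2: cell (3,3)='T' (+4 fires, +4 burnt)
Step 3: cell (3,3)='T' (+5 fires, +4 burnt)
Step 4: cell (3,3)='F' (+4 fires, +5 burnt)
  -> target ignites at step 4
Step 5: cell (3,3)='.' (+4 fires, +4 burnt)
Step 6: cell (3,3)='.' (+2 fires, +4 burnt)
Step 7: cell (3,3)='.' (+2 fires, +2 burnt)
Step 8: cell (3,3)='.' (+0 fires, +2 burnt)
  fire out at step 8

4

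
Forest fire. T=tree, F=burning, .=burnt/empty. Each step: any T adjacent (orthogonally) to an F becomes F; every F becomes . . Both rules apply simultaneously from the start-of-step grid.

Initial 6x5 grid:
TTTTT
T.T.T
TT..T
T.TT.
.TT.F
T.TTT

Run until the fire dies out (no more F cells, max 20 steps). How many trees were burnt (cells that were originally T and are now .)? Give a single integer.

Answer: 7

Derivation:
Step 1: +1 fires, +1 burnt (F count now 1)
Step 2: +1 fires, +1 burnt (F count now 1)
Step 3: +1 fires, +1 burnt (F count now 1)
Step 4: +1 fires, +1 burnt (F count now 1)
Step 5: +2 fires, +1 burnt (F count now 2)
Step 6: +1 fires, +2 burnt (F count now 1)
Step 7: +0 fires, +1 burnt (F count now 0)
Fire out after step 7
Initially T: 20, now '.': 17
Total burnt (originally-T cells now '.'): 7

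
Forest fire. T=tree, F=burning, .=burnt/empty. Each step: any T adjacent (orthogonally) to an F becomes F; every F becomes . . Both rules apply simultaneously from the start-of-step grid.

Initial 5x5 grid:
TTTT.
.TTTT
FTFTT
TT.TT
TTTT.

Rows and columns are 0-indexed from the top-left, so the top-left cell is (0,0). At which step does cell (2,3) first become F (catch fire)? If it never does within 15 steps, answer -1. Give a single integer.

Step 1: cell (2,3)='F' (+4 fires, +2 burnt)
  -> target ignites at step 1
Step 2: cell (2,3)='.' (+7 fires, +4 burnt)
Step 3: cell (2,3)='.' (+6 fires, +7 burnt)
Step 4: cell (2,3)='.' (+2 fires, +6 burnt)
Step 5: cell (2,3)='.' (+0 fires, +2 burnt)
  fire out at step 5

1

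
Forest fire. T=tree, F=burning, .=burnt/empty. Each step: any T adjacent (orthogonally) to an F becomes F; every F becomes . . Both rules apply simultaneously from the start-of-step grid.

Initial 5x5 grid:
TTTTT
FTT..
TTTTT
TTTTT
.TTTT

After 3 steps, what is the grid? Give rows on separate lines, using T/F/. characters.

Step 1: 3 trees catch fire, 1 burn out
  FTTTT
  .FT..
  FTTTT
  TTTTT
  .TTTT
Step 2: 4 trees catch fire, 3 burn out
  .FTTT
  ..F..
  .FTTT
  FTTTT
  .TTTT
Step 3: 3 trees catch fire, 4 burn out
  ..FTT
  .....
  ..FTT
  .FTTT
  .TTTT

..FTT
.....
..FTT
.FTTT
.TTTT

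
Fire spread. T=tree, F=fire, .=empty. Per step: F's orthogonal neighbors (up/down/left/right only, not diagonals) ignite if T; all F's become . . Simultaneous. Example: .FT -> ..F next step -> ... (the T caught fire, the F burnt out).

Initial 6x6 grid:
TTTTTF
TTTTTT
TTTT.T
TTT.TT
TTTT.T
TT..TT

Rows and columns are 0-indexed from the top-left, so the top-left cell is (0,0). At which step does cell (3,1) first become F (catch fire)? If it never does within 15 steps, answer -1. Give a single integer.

Step 1: cell (3,1)='T' (+2 fires, +1 burnt)
Step 2: cell (3,1)='T' (+3 fires, +2 burnt)
Step 3: cell (3,1)='T' (+3 fires, +3 burnt)
Step 4: cell (3,1)='T' (+5 fires, +3 burnt)
Step 5: cell (3,1)='T' (+4 fires, +5 burnt)
Step 6: cell (3,1)='T' (+4 fires, +4 burnt)
Step 7: cell (3,1)='F' (+3 fires, +4 burnt)
  -> target ignites at step 7
Step 8: cell (3,1)='.' (+3 fires, +3 burnt)
Step 9: cell (3,1)='.' (+2 fires, +3 burnt)
Step 10: cell (3,1)='.' (+1 fires, +2 burnt)
Step 11: cell (3,1)='.' (+0 fires, +1 burnt)
  fire out at step 11

7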